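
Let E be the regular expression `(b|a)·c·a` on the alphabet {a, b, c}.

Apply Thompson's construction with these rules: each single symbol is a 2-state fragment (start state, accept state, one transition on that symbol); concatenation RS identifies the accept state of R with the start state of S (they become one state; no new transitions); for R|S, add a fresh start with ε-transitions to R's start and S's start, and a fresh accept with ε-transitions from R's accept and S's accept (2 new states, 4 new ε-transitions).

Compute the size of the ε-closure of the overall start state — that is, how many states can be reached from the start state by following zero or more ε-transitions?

Let C(F) = |ε-closure(F.start)| within fragment F, and note whether F accepts ε. Symbol fragments have C = 1 and do not accept ε. Then:
  b|a → new start ε-reaches every alternative's start; none of them accept ε, so the new accept is not reached: |ε-closure| = 1 + 1 + 1 = 3
  (b|a)·c·a → |ε-closure| equals the left operand's closure size = 3 (its accept is not ε-reachable, so the closure stops there)

3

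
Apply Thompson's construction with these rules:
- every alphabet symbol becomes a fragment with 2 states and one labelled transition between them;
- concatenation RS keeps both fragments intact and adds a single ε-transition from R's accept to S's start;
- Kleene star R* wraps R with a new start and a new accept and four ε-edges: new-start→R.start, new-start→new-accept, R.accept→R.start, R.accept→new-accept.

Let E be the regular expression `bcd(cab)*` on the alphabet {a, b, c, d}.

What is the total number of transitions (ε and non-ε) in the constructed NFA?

Bottom-up over the parse tree:
Each of the 6 symbol leaves contributes 1 transition (1 symbol, 0 ε).
  cab = 5 transitions (3 symbol, 2 ε)
  (cab)* = 9 transitions (3 symbol, 6 ε)
  bcd(cab)* = 15 transitions (6 symbol, 9 ε)

15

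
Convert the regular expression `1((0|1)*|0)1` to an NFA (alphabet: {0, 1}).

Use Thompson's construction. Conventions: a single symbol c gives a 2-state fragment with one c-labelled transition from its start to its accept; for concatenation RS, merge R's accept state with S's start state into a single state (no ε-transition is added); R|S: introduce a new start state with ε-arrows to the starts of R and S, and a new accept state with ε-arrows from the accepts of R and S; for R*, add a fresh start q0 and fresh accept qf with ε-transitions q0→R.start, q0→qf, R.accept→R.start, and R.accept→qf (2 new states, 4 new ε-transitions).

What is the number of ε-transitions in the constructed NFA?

Recursing over subexpressions:
Each of the 5 symbol leaves contributes 0 ε-transitions.
  0|1 — 4 ε-transitions
  (0|1)* — 8 ε-transitions
  (0|1)*|0 — 12 ε-transitions
  1((0|1)*|0)1 — 12 ε-transitions

12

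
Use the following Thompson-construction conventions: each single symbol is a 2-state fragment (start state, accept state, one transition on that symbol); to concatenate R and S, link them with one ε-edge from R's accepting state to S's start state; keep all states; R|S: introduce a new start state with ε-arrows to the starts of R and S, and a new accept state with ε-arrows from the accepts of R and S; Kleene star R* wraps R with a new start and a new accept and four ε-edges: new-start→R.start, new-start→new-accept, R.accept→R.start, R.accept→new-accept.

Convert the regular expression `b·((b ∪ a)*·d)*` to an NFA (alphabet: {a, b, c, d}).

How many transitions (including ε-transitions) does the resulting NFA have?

18

Building bottom-up:
Each of the 4 symbol leaves contributes 1 transition (1 symbol, 0 ε).
  b ∪ a : 6 transitions (2 symbol, 4 ε)
  (b ∪ a)* : 10 transitions (2 symbol, 8 ε)
  (b ∪ a)*·d : 12 transitions (3 symbol, 9 ε)
  ((b ∪ a)*·d)* : 16 transitions (3 symbol, 13 ε)
  b·((b ∪ a)*·d)* : 18 transitions (4 symbol, 14 ε)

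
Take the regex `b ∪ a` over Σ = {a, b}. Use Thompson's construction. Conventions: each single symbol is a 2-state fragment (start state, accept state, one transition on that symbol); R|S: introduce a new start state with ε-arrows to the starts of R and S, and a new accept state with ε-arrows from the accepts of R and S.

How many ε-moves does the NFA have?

Recursing over subexpressions:
Each of the 2 symbol leaves contributes 0 ε-transitions.
  b ∪ a — 4 ε-transitions

4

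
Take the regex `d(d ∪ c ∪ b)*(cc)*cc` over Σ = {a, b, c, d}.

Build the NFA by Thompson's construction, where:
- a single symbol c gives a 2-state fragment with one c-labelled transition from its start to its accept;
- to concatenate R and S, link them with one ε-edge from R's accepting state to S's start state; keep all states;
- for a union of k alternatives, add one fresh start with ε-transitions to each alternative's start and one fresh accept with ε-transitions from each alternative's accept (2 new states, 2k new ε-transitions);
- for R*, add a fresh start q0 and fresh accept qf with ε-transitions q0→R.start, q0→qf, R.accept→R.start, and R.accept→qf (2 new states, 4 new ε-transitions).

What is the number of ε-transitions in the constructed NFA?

19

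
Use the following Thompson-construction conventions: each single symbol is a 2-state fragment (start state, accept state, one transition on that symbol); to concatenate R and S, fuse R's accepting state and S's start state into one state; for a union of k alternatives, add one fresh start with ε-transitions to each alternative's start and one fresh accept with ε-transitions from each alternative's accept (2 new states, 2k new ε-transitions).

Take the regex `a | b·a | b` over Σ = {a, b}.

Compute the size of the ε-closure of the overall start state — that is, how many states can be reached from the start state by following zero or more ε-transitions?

4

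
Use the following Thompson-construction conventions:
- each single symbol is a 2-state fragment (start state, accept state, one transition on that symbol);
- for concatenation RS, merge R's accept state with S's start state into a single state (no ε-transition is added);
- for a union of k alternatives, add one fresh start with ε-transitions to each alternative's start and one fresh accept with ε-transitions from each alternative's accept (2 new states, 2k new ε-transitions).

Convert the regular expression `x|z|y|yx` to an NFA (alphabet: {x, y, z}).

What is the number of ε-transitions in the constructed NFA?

8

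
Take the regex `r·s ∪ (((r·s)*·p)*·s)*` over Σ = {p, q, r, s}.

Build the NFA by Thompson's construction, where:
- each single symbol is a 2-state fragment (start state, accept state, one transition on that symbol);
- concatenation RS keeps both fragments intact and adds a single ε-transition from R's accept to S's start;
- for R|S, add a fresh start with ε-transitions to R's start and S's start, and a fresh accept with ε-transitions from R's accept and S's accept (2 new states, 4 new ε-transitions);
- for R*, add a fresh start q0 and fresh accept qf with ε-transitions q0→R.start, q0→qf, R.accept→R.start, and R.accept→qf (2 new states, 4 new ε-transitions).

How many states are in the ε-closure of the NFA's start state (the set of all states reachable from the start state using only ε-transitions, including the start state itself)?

12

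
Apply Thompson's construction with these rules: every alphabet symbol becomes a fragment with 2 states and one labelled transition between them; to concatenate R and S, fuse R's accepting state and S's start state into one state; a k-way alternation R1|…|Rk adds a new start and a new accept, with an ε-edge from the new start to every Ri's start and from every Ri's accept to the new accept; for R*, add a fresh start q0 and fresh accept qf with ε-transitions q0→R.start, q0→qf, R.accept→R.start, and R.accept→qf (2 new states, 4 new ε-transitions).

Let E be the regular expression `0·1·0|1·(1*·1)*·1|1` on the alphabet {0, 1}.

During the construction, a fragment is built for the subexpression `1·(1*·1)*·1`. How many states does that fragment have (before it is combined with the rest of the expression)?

9

Fragment for `1·(1*·1)*·1`:
Each of the 4 symbol leaves contributes a 2-state fragment.
  1* → 4 states
  1*·1 → 5 states
  (1*·1)* → 7 states
  1·(1*·1)*·1 → 9 states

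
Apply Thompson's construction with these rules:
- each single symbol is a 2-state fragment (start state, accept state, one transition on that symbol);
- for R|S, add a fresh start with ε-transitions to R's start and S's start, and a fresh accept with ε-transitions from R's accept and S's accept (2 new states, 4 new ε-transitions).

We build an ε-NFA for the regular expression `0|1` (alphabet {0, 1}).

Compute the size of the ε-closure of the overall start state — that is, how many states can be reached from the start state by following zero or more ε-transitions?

3

Work bottom-up. For each fragment F, track |ε-closure(F.start)| and whether F's accept lies in that closure (i.e. whether F accepts ε). A single-symbol fragment has closure size 1 and does not accept ε.
  0|1 → new start ε-reaches every alternative's start; none of them accept ε, so the new accept is not reached: |closure| = 1 + 1 + 1 = 3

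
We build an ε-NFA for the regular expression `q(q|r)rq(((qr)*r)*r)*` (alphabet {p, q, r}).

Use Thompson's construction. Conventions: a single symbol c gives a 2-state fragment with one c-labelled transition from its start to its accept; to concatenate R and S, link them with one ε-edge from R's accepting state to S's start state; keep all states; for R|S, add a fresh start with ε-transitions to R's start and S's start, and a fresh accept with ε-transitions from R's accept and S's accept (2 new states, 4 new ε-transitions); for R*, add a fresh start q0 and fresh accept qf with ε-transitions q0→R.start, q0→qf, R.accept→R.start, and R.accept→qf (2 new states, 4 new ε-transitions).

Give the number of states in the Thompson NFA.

26

By structural recursion:
Each of the 9 symbol leaves contributes a 2-state fragment.
  q|r : 6 states
  qr : 4 states
  (qr)* : 6 states
  (qr)*r : 8 states
  ((qr)*r)* : 10 states
  ((qr)*r)*r : 12 states
  (((qr)*r)*r)* : 14 states
  q(q|r)rq(((qr)*r)*r)* : 26 states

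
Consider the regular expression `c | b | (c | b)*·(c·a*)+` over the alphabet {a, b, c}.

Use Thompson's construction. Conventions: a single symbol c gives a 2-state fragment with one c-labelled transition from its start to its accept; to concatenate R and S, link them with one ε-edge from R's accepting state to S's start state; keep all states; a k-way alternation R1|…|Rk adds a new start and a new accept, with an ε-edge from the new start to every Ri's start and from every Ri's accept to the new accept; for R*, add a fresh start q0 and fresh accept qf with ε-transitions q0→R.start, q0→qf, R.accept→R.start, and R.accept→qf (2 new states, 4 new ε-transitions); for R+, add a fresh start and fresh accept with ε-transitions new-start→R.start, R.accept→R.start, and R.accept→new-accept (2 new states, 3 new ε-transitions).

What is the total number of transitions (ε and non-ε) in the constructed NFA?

29

Building bottom-up:
Each of the 6 symbol leaves contributes 1 transition (1 symbol, 0 ε).
  c | b : 6 transitions (2 symbol, 4 ε)
  (c | b)* : 10 transitions (2 symbol, 8 ε)
  a* : 5 transitions (1 symbol, 4 ε)
  c·a* : 7 transitions (2 symbol, 5 ε)
  (c·a*)+ : 10 transitions (2 symbol, 8 ε)
  (c | b)*·(c·a*)+ : 21 transitions (4 symbol, 17 ε)
  c | b | (c | b)*·(c·a*)+ : 29 transitions (6 symbol, 23 ε)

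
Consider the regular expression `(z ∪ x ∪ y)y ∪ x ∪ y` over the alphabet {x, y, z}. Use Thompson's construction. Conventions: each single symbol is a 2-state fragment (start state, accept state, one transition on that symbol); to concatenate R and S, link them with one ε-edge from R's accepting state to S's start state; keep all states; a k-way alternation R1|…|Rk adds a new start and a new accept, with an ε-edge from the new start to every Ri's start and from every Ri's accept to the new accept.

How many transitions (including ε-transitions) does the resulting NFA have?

19

Bottom-up over the parse tree:
Each of the 6 symbol leaves contributes 1 transition (1 symbol, 0 ε).
  z ∪ x ∪ y — 9 transitions (3 symbol, 6 ε)
  (z ∪ x ∪ y)y — 11 transitions (4 symbol, 7 ε)
  (z ∪ x ∪ y)y ∪ x ∪ y — 19 transitions (6 symbol, 13 ε)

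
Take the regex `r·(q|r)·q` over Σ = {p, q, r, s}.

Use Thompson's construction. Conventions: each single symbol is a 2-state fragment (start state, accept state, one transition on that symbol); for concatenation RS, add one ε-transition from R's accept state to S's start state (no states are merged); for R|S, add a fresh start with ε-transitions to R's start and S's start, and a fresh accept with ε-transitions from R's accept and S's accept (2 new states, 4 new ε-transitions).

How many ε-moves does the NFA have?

Building bottom-up:
Each of the 4 symbol leaves contributes 0 ε-transitions.
  q|r = 4 ε-transitions
  r·(q|r)·q = 6 ε-transitions

6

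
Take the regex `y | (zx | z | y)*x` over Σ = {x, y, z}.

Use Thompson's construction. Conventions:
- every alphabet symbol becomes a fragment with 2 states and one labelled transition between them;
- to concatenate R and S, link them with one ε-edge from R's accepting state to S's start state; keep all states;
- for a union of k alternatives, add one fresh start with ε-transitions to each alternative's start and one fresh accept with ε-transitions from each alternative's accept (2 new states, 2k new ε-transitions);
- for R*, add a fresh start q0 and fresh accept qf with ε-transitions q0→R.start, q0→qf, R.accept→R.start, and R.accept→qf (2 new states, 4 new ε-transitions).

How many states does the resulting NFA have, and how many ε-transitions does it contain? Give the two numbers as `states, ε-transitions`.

Recursing over subexpressions:
Each of the 6 symbol leaves contributes 2 states and 0 ε-transitions.
  zx = 4 states, 1 ε-transition
  zx | z | y = 10 states, 7 ε-transitions
  (zx | z | y)* = 12 states, 11 ε-transitions
  (zx | z | y)*x = 14 states, 12 ε-transitions
  y | (zx | z | y)*x = 18 states, 16 ε-transitions

18, 16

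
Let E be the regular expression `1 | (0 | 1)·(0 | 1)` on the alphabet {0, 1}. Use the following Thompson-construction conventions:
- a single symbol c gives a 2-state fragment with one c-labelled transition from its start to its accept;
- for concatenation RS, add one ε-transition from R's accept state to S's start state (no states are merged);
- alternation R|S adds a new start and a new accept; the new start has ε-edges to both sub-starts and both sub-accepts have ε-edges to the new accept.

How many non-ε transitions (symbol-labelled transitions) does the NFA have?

5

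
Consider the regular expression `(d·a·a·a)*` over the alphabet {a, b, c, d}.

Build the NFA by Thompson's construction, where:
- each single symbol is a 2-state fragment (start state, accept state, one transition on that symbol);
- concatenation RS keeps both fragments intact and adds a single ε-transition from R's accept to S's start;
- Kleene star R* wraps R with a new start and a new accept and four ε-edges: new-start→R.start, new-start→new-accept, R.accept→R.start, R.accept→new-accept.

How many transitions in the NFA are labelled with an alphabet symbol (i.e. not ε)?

4

Per subexpression:
Each of the 4 symbol leaves contributes exactly 1 symbol transition.
  d·a·a·a : 4 symbol transitions
  (d·a·a·a)* : 4 symbol transitions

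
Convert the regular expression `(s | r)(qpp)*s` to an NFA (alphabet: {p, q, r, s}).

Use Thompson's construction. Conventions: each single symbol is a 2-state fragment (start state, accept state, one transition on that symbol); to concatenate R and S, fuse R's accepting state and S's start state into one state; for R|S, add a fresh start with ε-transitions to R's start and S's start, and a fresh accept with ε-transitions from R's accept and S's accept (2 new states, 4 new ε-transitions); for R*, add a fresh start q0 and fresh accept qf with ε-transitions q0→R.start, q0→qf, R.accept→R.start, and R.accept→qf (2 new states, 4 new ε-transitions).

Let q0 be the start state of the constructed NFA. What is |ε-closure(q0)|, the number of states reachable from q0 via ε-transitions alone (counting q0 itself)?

3

Compute the ε-closure size of each fragment's start state recursively; a symbol fragment's start has no outgoing ε-edge, so its closure is just itself (size 1).
  s | r — new start ε-reaches every alternative's start; none of them accept ε, so the new accept is not reached: |ε-closure| = 1 + 1 + 1 = 3
  qpp — same as the first factor's closure: |ε-closure| = 1
  (qpp)* — new start has ε-edges to the inner start and to the new accept, so |ε-closure| = 2 + 1 = 3
  (s | r)(qpp)*s — same as the first factor's closure: |ε-closure| = 3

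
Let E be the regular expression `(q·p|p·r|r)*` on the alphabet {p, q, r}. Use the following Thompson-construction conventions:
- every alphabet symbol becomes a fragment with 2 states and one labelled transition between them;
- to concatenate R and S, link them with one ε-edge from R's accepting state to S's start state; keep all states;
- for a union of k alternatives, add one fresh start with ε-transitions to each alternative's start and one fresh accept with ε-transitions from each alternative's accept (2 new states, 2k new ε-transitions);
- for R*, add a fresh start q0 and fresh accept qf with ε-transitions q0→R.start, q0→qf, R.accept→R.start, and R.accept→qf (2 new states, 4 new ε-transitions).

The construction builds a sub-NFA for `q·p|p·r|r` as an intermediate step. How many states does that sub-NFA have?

12

Fragment for `q·p|p·r|r`:
Each of the 5 symbol leaves contributes a 2-state fragment.
  q·p → 4 states
  p·r → 4 states
  q·p|p·r|r → 12 states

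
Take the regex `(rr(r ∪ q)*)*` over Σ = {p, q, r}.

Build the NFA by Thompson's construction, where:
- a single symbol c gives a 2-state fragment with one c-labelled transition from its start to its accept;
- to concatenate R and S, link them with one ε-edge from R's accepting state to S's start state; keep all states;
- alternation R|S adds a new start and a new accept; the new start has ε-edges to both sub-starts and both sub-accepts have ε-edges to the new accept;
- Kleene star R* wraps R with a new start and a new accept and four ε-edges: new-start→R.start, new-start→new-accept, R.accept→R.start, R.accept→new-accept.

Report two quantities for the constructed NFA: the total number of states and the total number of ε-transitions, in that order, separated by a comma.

Recursing over subexpressions:
Each of the 4 symbol leaves contributes 2 states and 0 ε-transitions.
  r ∪ q : 6 states, 4 ε-transitions
  (r ∪ q)* : 8 states, 8 ε-transitions
  rr(r ∪ q)* : 12 states, 10 ε-transitions
  (rr(r ∪ q)*)* : 14 states, 14 ε-transitions

14, 14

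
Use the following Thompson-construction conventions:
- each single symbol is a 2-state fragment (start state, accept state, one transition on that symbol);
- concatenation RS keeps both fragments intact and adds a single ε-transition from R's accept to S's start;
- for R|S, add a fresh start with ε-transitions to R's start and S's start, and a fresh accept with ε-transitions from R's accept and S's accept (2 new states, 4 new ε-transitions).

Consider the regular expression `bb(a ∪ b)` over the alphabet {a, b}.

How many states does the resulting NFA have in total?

10

Recursing over subexpressions:
Each of the 4 symbol leaves contributes a 2-state fragment.
  a ∪ b : 6 states
  bb(a ∪ b) : 10 states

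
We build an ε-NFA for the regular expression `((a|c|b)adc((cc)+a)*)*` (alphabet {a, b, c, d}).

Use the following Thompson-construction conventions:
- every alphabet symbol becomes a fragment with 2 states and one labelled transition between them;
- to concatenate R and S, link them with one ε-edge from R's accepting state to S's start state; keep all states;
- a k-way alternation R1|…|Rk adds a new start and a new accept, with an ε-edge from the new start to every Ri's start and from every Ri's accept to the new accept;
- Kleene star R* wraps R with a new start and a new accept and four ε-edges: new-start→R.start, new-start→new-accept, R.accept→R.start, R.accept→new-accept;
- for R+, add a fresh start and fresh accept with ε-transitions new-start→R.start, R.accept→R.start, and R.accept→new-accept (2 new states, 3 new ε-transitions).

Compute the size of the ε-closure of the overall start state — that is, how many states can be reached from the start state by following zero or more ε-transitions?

6

Compute the ε-closure size of each fragment's start state recursively; a symbol fragment's start has no outgoing ε-edge, so its closure is just itself (size 1).
  a|c|b — |ε-closure| = 1 + 1 + 1 + 1 = 4 (the new accept is not ε-reachable since no branch accepts ε)
  cc — |ε-closure| equals the left operand's closure size = 1 (its accept is not ε-reachable, so the closure stops there)
  (cc)+ — |ε-closure| = 1 + 1 = 2 (the body doesn't accept ε, so the new accept is not reached)
  (cc)+a — |ε-closure| equals the left operand's closure size = 2 (its accept is not ε-reachable, so the closure stops there)
  ((cc)+a)* — the star's fresh start ε-reaches both the body's start and the fresh accept: |ε-closure| = 2 + 2 = 4
  (a|c|b)adc((cc)+a)* — same as the first factor's closure: |ε-closure| = 4
  ((a|c|b)adc((cc)+a)*)* — new start has ε-edges to the inner start and to the new accept, so |ε-closure| = 2 + 4 = 6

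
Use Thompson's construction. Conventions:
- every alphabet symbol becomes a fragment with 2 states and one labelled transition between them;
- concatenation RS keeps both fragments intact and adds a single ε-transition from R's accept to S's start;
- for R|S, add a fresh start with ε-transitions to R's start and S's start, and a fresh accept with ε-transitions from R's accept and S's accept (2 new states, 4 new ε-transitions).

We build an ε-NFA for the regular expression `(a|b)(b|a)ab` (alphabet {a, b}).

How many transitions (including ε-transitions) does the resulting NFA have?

17

Bottom-up over the parse tree:
Each of the 6 symbol leaves contributes 1 transition (1 symbol, 0 ε).
  a|b : 6 transitions (2 symbol, 4 ε)
  b|a : 6 transitions (2 symbol, 4 ε)
  (a|b)(b|a)ab : 17 transitions (6 symbol, 11 ε)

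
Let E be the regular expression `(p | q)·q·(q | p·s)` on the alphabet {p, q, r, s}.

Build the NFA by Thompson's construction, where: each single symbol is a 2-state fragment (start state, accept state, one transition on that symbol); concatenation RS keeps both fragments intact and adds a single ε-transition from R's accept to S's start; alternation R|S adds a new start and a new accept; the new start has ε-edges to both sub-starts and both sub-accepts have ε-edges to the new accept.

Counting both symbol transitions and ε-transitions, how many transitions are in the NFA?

17

Building bottom-up:
Each of the 6 symbol leaves contributes 1 transition (1 symbol, 0 ε).
  p | q — 6 transitions (2 symbol, 4 ε)
  p·s — 3 transitions (2 symbol, 1 ε)
  q | p·s — 8 transitions (3 symbol, 5 ε)
  (p | q)·q·(q | p·s) — 17 transitions (6 symbol, 11 ε)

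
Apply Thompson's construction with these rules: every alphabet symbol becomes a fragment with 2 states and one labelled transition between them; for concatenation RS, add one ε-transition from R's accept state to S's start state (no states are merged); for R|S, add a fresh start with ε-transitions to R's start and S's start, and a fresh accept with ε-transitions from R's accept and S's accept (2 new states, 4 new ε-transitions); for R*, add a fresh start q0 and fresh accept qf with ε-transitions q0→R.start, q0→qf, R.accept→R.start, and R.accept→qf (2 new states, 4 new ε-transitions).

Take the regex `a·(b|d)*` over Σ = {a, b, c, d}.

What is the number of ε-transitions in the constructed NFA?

9

Per subexpression:
Each of the 3 symbol leaves contributes 0 ε-transitions.
  b|d → 4 ε-transitions
  (b|d)* → 8 ε-transitions
  a·(b|d)* → 9 ε-transitions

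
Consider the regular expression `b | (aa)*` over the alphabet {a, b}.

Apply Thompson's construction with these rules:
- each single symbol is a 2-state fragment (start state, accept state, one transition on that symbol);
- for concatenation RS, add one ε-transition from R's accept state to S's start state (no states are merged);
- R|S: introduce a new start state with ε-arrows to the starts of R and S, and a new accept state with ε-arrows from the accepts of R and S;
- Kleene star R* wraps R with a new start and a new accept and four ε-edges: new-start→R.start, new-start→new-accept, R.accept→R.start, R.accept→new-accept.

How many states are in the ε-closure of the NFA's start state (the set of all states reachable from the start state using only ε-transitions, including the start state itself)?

6

Work bottom-up. For each fragment F, track |ε-closure(F.start)| and whether F's accept lies in that closure (i.e. whether F accepts ε). A single-symbol fragment has closure size 1 and does not accept ε.
  aa — same as the first factor's closure: C = 1
  (aa)* — new start has ε-edges to the inner start and to the new accept, so C = 2 + 1 = 3
  b | (aa)* — new start ε-reaches every alternative's start; at least one alternative accepts ε, so the union's new accept is reached too: C = 1 + 1 + 3 + 1 = 6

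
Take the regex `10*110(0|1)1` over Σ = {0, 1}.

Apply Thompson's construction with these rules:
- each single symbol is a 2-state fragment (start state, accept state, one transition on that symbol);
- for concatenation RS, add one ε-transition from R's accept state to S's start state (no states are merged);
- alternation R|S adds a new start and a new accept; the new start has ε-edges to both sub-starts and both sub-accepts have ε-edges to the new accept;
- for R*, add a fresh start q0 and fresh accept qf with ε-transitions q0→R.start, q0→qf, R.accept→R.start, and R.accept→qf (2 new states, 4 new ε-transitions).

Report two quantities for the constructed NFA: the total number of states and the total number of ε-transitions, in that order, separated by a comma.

20, 14

Building bottom-up:
Each of the 8 symbol leaves contributes 2 states and 0 ε-transitions.
  0* → 4 states, 4 ε-transitions
  0|1 → 6 states, 4 ε-transitions
  10*110(0|1)1 → 20 states, 14 ε-transitions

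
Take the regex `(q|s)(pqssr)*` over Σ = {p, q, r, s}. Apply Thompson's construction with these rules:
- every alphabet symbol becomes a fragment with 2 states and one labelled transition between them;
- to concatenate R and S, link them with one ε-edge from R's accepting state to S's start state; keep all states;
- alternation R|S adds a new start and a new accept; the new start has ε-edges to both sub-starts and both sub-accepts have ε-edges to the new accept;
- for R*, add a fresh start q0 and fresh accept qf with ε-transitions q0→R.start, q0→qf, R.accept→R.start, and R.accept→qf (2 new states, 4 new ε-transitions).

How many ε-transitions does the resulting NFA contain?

Recursing over subexpressions:
Each of the 7 symbol leaves contributes 0 ε-transitions.
  q|s = 4 ε-transitions
  pqssr = 4 ε-transitions
  (pqssr)* = 8 ε-transitions
  (q|s)(pqssr)* = 13 ε-transitions

13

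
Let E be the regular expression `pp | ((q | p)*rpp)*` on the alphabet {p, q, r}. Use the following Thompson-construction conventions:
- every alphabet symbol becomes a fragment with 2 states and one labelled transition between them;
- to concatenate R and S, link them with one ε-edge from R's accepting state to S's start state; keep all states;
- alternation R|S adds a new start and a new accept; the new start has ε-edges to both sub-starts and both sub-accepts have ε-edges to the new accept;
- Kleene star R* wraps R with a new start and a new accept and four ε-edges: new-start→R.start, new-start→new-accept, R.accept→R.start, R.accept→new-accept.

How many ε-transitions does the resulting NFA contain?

20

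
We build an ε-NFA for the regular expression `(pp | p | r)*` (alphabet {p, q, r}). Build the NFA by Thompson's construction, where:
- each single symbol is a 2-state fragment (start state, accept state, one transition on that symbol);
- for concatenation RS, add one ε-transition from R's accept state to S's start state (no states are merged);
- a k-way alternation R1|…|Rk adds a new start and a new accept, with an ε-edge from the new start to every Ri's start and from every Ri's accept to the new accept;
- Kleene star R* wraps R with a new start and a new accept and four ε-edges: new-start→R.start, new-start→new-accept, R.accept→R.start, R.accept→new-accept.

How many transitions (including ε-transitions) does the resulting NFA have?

15

Building bottom-up:
Each of the 4 symbol leaves contributes 1 transition (1 symbol, 0 ε).
  pp = 3 transitions (2 symbol, 1 ε)
  pp | p | r = 11 transitions (4 symbol, 7 ε)
  (pp | p | r)* = 15 transitions (4 symbol, 11 ε)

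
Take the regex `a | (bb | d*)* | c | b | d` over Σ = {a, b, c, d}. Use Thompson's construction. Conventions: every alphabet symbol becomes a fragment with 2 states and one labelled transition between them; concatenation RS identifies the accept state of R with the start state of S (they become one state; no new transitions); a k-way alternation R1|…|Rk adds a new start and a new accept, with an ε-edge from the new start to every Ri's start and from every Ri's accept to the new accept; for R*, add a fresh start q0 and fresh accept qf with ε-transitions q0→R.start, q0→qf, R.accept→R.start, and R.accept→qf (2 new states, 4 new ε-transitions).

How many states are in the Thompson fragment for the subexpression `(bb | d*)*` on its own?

Fragment for `(bb | d*)*`:
Each of the 3 symbol leaves contributes a 2-state fragment.
  bb → 3 states
  d* → 4 states
  bb | d* → 9 states
  (bb | d*)* → 11 states

11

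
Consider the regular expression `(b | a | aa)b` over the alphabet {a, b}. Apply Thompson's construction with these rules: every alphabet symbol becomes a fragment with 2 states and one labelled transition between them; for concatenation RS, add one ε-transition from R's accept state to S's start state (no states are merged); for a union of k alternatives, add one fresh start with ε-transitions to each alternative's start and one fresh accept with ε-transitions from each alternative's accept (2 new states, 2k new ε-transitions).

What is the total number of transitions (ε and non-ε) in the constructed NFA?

13

By structural recursion:
Each of the 5 symbol leaves contributes 1 transition (1 symbol, 0 ε).
  aa — 3 transitions (2 symbol, 1 ε)
  b | a | aa — 11 transitions (4 symbol, 7 ε)
  (b | a | aa)b — 13 transitions (5 symbol, 8 ε)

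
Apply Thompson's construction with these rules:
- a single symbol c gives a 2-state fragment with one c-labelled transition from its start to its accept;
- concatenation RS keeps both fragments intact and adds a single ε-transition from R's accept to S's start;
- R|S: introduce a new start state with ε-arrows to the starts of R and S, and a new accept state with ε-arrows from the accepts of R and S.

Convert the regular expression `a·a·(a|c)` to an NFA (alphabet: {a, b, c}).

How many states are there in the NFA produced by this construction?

Recursing over subexpressions:
Each of the 4 symbol leaves contributes a 2-state fragment.
  a|c : 6 states
  a·a·(a|c) : 10 states

10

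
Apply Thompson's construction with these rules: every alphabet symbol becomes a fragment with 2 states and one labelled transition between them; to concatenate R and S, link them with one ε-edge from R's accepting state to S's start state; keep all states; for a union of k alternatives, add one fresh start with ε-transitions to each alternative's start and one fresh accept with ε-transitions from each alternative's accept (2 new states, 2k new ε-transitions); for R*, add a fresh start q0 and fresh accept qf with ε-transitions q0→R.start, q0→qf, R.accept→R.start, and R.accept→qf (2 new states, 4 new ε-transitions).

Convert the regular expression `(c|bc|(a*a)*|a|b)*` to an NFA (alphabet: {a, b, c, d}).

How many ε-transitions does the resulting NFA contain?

By structural recursion:
Each of the 7 symbol leaves contributes 0 ε-transitions.
  bc — 1 ε-transition
  a* — 4 ε-transitions
  a*a — 5 ε-transitions
  (a*a)* — 9 ε-transitions
  c|bc|(a*a)*|a|b — 20 ε-transitions
  (c|bc|(a*a)*|a|b)* — 24 ε-transitions

24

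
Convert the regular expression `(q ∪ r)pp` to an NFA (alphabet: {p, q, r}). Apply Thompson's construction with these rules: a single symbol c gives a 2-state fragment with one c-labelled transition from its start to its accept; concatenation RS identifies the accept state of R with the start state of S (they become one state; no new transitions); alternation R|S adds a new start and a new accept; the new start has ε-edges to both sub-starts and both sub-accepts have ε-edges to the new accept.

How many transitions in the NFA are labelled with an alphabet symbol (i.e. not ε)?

4

By structural recursion:
Each of the 4 symbol leaves contributes exactly 1 symbol transition.
  q ∪ r : 2 symbol transitions
  (q ∪ r)pp : 4 symbol transitions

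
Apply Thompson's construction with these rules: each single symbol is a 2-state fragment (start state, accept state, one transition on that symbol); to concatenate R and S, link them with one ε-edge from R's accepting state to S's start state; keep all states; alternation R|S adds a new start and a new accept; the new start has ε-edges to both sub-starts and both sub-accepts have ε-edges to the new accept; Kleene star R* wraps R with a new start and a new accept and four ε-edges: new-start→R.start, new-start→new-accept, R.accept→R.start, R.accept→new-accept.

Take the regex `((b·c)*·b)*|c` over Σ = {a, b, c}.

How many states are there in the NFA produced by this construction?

14

By structural recursion:
Each of the 4 symbol leaves contributes a 2-state fragment.
  b·c → 4 states
  (b·c)* → 6 states
  (b·c)*·b → 8 states
  ((b·c)*·b)* → 10 states
  ((b·c)*·b)*|c → 14 states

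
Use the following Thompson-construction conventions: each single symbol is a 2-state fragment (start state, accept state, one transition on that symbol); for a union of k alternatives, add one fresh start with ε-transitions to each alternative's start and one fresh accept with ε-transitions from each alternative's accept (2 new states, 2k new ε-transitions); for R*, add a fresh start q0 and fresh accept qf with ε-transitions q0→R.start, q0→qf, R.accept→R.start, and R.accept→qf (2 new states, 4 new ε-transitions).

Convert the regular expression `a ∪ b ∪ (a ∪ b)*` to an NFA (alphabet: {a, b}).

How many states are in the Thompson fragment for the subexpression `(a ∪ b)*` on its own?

Fragment for `(a ∪ b)*`:
Each of the 2 symbol leaves contributes a 2-state fragment.
  a ∪ b → 6 states
  (a ∪ b)* → 8 states

8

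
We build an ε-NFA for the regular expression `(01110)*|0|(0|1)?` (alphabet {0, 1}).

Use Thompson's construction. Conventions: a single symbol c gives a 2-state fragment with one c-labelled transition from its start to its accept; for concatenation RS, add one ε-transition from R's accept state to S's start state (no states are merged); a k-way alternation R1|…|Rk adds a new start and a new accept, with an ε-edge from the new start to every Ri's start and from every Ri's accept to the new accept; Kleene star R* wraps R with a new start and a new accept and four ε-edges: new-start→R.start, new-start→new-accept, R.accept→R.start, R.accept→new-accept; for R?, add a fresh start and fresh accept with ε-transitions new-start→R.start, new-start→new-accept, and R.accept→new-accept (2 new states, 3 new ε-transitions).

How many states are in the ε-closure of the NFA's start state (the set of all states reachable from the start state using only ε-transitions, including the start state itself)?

Compute the ε-closure size of each fragment's start state recursively; a symbol fragment's start has no outgoing ε-edge, so its closure is just itself (size 1).
  01110 : |ε-closure| equals the left operand's closure size = 1 (its accept is not ε-reachable, so the closure stops there)
  (01110)* : new start has ε-edges to the inner start and to the new accept, so |ε-closure| = 2 + 1 = 3
  0|1 : new start ε-reaches every alternative's start; none of them accept ε, so the new accept is not reached: |ε-closure| = 1 + 1 + 1 = 3
  (0|1)? : |ε-closure| = 1 (new start) + 3 (body) + 1 (new accept, via ε) = 5
  (01110)*|0|(0|1)? : |ε-closure| = 1 (new start) + (3 + 1 + 5) + 1 (new accept, since some branch ε-reaches its own accept) = 11

11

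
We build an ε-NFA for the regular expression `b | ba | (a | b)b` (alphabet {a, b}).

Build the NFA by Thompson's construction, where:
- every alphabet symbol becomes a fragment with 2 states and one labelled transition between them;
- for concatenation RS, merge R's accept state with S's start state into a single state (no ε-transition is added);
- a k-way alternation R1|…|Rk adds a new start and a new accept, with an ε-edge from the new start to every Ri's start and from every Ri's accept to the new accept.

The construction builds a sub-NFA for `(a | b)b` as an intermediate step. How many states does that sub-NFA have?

7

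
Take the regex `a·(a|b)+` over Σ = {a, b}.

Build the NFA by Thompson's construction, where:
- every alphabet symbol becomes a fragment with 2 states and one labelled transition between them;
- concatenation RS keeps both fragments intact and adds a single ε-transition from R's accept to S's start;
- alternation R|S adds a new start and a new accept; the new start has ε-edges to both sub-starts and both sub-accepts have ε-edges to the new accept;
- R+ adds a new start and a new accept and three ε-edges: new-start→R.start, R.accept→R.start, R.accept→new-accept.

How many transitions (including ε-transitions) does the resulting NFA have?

11

By structural recursion:
Each of the 3 symbol leaves contributes 1 transition (1 symbol, 0 ε).
  a|b : 6 transitions (2 symbol, 4 ε)
  (a|b)+ : 9 transitions (2 symbol, 7 ε)
  a·(a|b)+ : 11 transitions (3 symbol, 8 ε)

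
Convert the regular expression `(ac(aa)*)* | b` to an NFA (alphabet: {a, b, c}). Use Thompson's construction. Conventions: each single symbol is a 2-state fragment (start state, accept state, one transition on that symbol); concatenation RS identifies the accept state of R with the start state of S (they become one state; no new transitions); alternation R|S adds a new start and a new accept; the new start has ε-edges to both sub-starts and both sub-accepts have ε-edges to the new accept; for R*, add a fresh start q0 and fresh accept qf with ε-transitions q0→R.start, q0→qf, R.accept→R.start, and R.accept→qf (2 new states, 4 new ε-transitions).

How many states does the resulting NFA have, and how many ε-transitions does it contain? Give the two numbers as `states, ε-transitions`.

13, 12

Recursing over subexpressions:
Each of the 5 symbol leaves contributes 2 states and 0 ε-transitions.
  aa → 3 states, 0 ε-transitions
  (aa)* → 5 states, 4 ε-transitions
  ac(aa)* → 7 states, 4 ε-transitions
  (ac(aa)*)* → 9 states, 8 ε-transitions
  (ac(aa)*)* | b → 13 states, 12 ε-transitions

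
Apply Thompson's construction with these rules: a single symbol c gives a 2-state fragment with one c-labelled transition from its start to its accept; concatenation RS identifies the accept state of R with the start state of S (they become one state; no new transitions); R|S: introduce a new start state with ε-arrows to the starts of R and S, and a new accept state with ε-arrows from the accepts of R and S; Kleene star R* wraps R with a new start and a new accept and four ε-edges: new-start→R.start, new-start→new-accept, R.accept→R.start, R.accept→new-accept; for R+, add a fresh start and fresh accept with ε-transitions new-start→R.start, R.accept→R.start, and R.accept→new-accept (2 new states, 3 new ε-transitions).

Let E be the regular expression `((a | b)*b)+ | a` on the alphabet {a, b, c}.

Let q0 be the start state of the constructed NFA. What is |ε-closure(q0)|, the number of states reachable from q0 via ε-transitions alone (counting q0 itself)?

8

Work bottom-up. For each fragment F, track |ε-closure(F.start)| and whether F's accept lies in that closure (i.e. whether F accepts ε). A single-symbol fragment has closure size 1 and does not accept ε.
  a | b : C = 1 + 1 + 1 = 3 (the new accept is not ε-reachable since no branch accepts ε)
  (a | b)* : new start has ε-edges to the inner start and to the new accept, so C = 2 + 3 = 5
  (a | b)*b : C = 5 + (1−1) = 5 (closure spills across the concat boundary because the left factor accepts ε)
  ((a | b)*b)+ : C = 1 + 5 = 6 (the body doesn't accept ε, so the new accept is not reached)
  ((a | b)*b)+ | a : new start ε-reaches every alternative's start; none of them accept ε, so the new accept is not reached: C = 1 + 6 + 1 = 8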